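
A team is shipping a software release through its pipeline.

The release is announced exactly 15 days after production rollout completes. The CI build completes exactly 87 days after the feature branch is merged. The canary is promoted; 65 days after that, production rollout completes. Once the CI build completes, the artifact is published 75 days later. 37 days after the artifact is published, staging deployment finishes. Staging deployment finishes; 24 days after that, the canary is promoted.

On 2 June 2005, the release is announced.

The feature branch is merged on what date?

3 August 2004

The release is announced: Jun 2, 2005.
Production rollout completes: Jun 2, 2005 − 15 days = May 18, 2005.
The canary is promoted: May 18, 2005 − 65 days = Mar 14, 2005.
Staging deployment finishes: Mar 14, 2005 − 24 days = Feb 18, 2005.
The artifact is published: Feb 18, 2005 − 37 days = Jan 12, 2005.
The CI build completes: Jan 12, 2005 − 75 days = Oct 29, 2004.
The feature branch is merged: Oct 29, 2004 − 87 days = Aug 3, 2004.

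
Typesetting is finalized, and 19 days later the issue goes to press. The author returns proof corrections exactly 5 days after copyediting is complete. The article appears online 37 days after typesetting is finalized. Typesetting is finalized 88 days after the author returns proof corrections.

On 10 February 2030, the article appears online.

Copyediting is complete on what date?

The article appears online: Feb 10, 2030.
Typesetting is finalized: Feb 10, 2030 − 37 days = Jan 4, 2030.
The author returns proof corrections: Jan 4, 2030 − 88 days = Oct 8, 2029.
Copyediting is complete: Oct 8, 2029 − 5 days = Oct 3, 2029.

3 October 2029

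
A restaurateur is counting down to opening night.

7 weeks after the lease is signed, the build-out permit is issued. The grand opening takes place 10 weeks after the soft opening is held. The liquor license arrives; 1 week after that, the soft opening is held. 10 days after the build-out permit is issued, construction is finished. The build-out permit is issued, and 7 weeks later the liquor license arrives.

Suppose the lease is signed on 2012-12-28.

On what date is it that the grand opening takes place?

2013-06-21

The lease is signed: Dec 28, 2012.
The build-out permit is issued: Dec 28, 2012 + 7 weeks = Feb 15, 2013.
The liquor license arrives: Feb 15, 2013 + 7 weeks = Apr 5, 2013.
The soft opening is held: Apr 5, 2013 + 1 week = Apr 12, 2013.
The grand opening takes place: Apr 12, 2013 + 10 weeks = Jun 21, 2013.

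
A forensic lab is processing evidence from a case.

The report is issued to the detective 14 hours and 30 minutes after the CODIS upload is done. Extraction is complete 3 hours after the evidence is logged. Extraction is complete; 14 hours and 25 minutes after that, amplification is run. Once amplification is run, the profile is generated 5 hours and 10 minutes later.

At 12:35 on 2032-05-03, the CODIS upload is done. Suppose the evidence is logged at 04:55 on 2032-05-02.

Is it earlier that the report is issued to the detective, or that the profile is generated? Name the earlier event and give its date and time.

The profile is generated — 03:30 on 2032-05-03

The CODIS upload is done: 12:35 May 3, 2032.
The report is issued to the detective: 12:35 May 3, 2032 + 14h30m = 03:05 May 4, 2032.
The evidence is logged: 04:55 May 2, 2032.
Extraction is complete: 04:55 May 2, 2032 + 3h = 07:55 May 2, 2032.
Amplification is run: 07:55 May 2, 2032 + 14h25m = 22:20 May 2, 2032.
The profile is generated: 22:20 May 2, 2032 + 5h10m = 03:30 May 3, 2032.
Comparing: the report is issued to the detective at 03:05 May 4, 2032 vs the profile is generated at 03:30 May 3, 2032. Earlier: the profile is generated.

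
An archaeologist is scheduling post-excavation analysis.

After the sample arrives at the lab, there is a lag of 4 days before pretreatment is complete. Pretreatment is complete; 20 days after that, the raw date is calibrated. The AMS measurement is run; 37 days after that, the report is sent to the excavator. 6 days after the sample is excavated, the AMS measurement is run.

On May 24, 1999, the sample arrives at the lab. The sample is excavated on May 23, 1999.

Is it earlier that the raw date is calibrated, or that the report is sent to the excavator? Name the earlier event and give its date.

The raw date is calibrated — Jun 17, 1999

The sample arrives at the lab: May 24, 1999.
Pretreatment is complete: May 24, 1999 + 4 days = May 28, 1999.
The raw date is calibrated: May 28, 1999 + 20 days = Jun 17, 1999.
The sample is excavated: May 23, 1999.
The AMS measurement is run: May 23, 1999 + 6 days = May 29, 1999.
The report is sent to the excavator: May 29, 1999 + 37 days = Jul 5, 1999.
Comparing: the raw date is calibrated on Jun 17, 1999 vs the report is sent to the excavator on Jul 5, 1999. Earlier: the raw date is calibrated.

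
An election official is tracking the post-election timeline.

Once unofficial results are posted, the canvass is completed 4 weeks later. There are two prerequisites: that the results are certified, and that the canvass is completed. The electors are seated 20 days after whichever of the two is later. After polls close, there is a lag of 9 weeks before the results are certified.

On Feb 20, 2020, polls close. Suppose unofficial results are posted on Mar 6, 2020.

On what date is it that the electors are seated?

May 13, 2020

Polls close: Feb 20, 2020.
The results are certified: Feb 20, 2020 + 9 weeks = Apr 23, 2020.
Unofficial results are posted: Mar 6, 2020.
The canvass is completed: Mar 6, 2020 + 4 weeks = Apr 3, 2020.
Both prerequisites met — the results are certified (Apr 23, 2020), the canvass is completed (Apr 3, 2020); the later is Apr 23, 2020.
The electors are seated: Apr 23, 2020 + 20 days = May 13, 2020.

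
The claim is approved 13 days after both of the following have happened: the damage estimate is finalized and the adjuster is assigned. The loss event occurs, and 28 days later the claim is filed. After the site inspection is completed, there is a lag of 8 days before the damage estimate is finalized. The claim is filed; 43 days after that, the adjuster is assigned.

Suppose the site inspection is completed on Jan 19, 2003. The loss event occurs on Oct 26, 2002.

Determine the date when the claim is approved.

Feb 9, 2003

The site inspection is completed: Jan 19, 2003.
The damage estimate is finalized: Jan 19, 2003 + 8 days = Jan 27, 2003.
The loss event occurs: Oct 26, 2002.
The claim is filed: Oct 26, 2002 + 28 days = Nov 23, 2002.
The adjuster is assigned: Nov 23, 2002 + 43 days = Jan 5, 2003.
Both prerequisites met — the damage estimate is finalized (Jan 27, 2003), the adjuster is assigned (Jan 5, 2003); the later is Jan 27, 2003.
The claim is approved: Jan 27, 2003 + 13 days = Feb 9, 2003.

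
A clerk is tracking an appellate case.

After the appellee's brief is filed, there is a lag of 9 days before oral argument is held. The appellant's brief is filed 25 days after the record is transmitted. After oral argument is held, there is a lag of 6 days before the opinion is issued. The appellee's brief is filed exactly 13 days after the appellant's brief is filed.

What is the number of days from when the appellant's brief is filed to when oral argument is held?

22 days

Causal path: the appellant's brief is filed → the appellee's brief is filed → oral argument is held.
Total delay along the path: 13 + 9 = 22 days.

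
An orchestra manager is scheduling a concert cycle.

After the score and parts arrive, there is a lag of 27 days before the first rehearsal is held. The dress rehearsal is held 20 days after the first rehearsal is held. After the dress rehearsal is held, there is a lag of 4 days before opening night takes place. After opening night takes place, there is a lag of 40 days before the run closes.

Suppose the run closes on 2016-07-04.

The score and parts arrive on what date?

2016-04-04

The run closes: Jul 4, 2016.
Opening night takes place: Jul 4, 2016 − 40 days = May 25, 2016.
The dress rehearsal is held: May 25, 2016 − 4 days = May 21, 2016.
The first rehearsal is held: May 21, 2016 − 20 days = May 1, 2016.
The score and parts arrive: May 1, 2016 − 27 days = Apr 4, 2016.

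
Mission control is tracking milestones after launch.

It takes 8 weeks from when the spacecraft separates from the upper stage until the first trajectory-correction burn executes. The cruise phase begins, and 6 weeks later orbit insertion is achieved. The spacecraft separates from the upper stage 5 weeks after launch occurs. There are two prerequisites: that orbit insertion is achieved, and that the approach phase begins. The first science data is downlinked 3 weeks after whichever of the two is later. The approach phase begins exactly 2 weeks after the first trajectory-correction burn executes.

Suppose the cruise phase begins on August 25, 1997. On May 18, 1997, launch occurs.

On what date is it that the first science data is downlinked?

October 27, 1997

The cruise phase begins: Aug 25, 1997.
Orbit insertion is achieved: Aug 25, 1997 + 6 weeks = Oct 6, 1997.
Launch occurs: May 18, 1997.
The spacecraft separates from the upper stage: May 18, 1997 + 5 weeks = Jun 22, 1997.
The first trajectory-correction burn executes: Jun 22, 1997 + 8 weeks = Aug 17, 1997.
The approach phase begins: Aug 17, 1997 + 2 weeks = Aug 31, 1997.
Both prerequisites met — orbit insertion is achieved (Oct 6, 1997), the approach phase begins (Aug 31, 1997); the later is Oct 6, 1997.
The first science data is downlinked: Oct 6, 1997 + 3 weeks = Oct 27, 1997.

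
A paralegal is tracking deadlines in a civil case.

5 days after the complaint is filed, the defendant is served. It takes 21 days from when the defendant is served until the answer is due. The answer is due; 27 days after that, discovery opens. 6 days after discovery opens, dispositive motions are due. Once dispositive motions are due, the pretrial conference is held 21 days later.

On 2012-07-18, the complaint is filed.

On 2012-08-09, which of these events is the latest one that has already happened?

The complaint is filed: Jul 18, 2012.
The defendant is served: Jul 18, 2012 + 5 days = Jul 23, 2012.
The answer is due: Jul 23, 2012 + 21 days = Aug 13, 2012.
Discovery opens: Aug 13, 2012 + 27 days = Sep 9, 2012.
Dispositive motions are due: Sep 9, 2012 + 6 days = Sep 15, 2012.
The pretrial conference is held: Sep 15, 2012 + 21 days = Oct 6, 2012.
Aug 9, 2012 falls between when the defendant is served (Jul 23, 2012) and when the answer is due (Aug 13, 2012).

The defendant is served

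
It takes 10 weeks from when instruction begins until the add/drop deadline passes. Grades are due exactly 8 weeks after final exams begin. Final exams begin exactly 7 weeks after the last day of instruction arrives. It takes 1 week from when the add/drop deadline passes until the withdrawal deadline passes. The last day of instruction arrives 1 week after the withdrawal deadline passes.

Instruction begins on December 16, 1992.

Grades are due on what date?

June 23, 1993

Instruction begins: Dec 16, 1992.
The add/drop deadline passes: Dec 16, 1992 + 10 weeks = Feb 24, 1993.
The withdrawal deadline passes: Feb 24, 1993 + 1 week = Mar 3, 1993.
The last day of instruction arrives: Mar 3, 1993 + 1 week = Mar 10, 1993.
Final exams begin: Mar 10, 1993 + 7 weeks = Apr 28, 1993.
Grades are due: Apr 28, 1993 + 8 weeks = Jun 23, 1993.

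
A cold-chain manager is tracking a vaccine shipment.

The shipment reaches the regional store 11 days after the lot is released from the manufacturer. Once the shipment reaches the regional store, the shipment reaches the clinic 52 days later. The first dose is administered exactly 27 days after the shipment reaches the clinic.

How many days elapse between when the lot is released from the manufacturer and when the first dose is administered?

90 days

Causal path: the lot is released from the manufacturer → the shipment reaches the regional store → the shipment reaches the clinic → the first dose is administered.
Total delay along the path: 11 + 52 + 27 = 90 days.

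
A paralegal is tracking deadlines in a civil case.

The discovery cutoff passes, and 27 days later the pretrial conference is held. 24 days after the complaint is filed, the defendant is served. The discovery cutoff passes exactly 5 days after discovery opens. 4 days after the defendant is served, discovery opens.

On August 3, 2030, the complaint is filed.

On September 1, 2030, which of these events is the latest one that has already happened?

The complaint is filed: Aug 3, 2030.
The defendant is served: Aug 3, 2030 + 24 days = Aug 27, 2030.
Discovery opens: Aug 27, 2030 + 4 days = Aug 31, 2030.
The discovery cutoff passes: Aug 31, 2030 + 5 days = Sep 5, 2030.
The pretrial conference is held: Sep 5, 2030 + 27 days = Oct 2, 2030.
Sep 1, 2030 falls between when discovery opens (Aug 31, 2030) and when the discovery cutoff passes (Sep 5, 2030).

Discovery opens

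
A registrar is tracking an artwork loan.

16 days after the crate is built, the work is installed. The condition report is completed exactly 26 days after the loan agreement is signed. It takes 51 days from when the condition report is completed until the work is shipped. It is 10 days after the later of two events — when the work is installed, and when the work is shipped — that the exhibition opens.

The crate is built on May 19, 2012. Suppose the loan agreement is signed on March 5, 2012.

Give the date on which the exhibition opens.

The crate is built: May 19, 2012.
The work is installed: May 19, 2012 + 16 days = Jun 4, 2012.
The loan agreement is signed: Mar 5, 2012.
The condition report is completed: Mar 5, 2012 + 26 days = Mar 31, 2012.
The work is shipped: Mar 31, 2012 + 51 days = May 21, 2012.
Both prerequisites met — the work is installed (Jun 4, 2012), the work is shipped (May 21, 2012); the later is Jun 4, 2012.
The exhibition opens: Jun 4, 2012 + 10 days = Jun 14, 2012.

June 14, 2012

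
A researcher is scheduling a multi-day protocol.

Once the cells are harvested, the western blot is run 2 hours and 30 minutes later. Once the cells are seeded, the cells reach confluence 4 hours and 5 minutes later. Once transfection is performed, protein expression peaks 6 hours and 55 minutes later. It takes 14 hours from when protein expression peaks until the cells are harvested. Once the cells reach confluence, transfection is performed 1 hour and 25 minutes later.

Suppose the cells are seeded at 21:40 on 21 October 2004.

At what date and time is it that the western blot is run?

02:35 on 23 October 2004

The cells are seeded: 21:40 Oct 21, 2004.
The cells reach confluence: 21:40 Oct 21, 2004 + 4h05m = 01:45 Oct 22, 2004.
Transfection is performed: 01:45 Oct 22, 2004 + 1h25m = 03:10 Oct 22, 2004.
Protein expression peaks: 03:10 Oct 22, 2004 + 6h55m = 10:05 Oct 22, 2004.
The cells are harvested: 10:05 Oct 22, 2004 + 14h = 00:05 Oct 23, 2004.
The western blot is run: 00:05 Oct 23, 2004 + 2h30m = 02:35 Oct 23, 2004.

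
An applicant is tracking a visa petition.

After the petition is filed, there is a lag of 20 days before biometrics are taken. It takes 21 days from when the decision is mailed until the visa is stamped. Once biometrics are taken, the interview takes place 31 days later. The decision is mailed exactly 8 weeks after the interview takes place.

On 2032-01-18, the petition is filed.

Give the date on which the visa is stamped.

2032-05-25

The petition is filed: Jan 18, 2032.
Biometrics are taken: Jan 18, 2032 + 20 days = Feb 7, 2032.
The interview takes place: Feb 7, 2032 + 31 days = Mar 9, 2032.
The decision is mailed: Mar 9, 2032 + 8 weeks = May 4, 2032.
The visa is stamped: May 4, 2032 + 21 days = May 25, 2032.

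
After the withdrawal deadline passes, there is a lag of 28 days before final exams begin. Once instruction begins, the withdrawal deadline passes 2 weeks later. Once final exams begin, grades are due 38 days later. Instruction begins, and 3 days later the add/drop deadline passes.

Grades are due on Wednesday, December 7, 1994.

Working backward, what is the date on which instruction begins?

Sunday, September 18, 1994

Grades are due: Dec 7, 1994.
Final exams begin: Dec 7, 1994 − 38 days = Oct 30, 1994.
The withdrawal deadline passes: Oct 30, 1994 − 28 days = Oct 2, 1994.
Instruction begins: Oct 2, 1994 − 2 weeks = Sep 18, 1994.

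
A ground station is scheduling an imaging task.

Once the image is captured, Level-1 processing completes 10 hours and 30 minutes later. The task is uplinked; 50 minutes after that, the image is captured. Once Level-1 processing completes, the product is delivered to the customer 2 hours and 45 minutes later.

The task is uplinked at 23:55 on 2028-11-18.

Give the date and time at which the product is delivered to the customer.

14:00 on 2028-11-19

The task is uplinked: 23:55 Nov 18, 2028.
The image is captured: 23:55 Nov 18, 2028 + 50m = 00:45 Nov 19, 2028.
Level-1 processing completes: 00:45 Nov 19, 2028 + 10h30m = 11:15 Nov 19, 2028.
The product is delivered to the customer: 11:15 Nov 19, 2028 + 2h45m = 14:00 Nov 19, 2028.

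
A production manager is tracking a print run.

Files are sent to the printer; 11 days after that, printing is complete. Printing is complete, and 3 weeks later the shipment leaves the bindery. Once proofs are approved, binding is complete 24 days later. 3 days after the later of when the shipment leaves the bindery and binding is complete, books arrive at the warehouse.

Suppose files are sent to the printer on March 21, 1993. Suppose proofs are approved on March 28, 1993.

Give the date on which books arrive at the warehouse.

Files are sent to the printer: Mar 21, 1993.
Printing is complete: Mar 21, 1993 + 11 days = Apr 1, 1993.
The shipment leaves the bindery: Apr 1, 1993 + 3 weeks = Apr 22, 1993.
Proofs are approved: Mar 28, 1993.
Binding is complete: Mar 28, 1993 + 24 days = Apr 21, 1993.
Both prerequisites met — the shipment leaves the bindery (Apr 22, 1993), binding is complete (Apr 21, 1993); the later is Apr 22, 1993.
Books arrive at the warehouse: Apr 22, 1993 + 3 days = Apr 25, 1993.

April 25, 1993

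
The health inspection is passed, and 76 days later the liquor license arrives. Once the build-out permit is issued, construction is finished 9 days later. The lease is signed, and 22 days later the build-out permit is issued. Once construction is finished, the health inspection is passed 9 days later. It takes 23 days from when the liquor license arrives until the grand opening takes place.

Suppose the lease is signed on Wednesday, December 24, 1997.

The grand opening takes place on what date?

Tuesday, May 12, 1998

The lease is signed: Dec 24, 1997.
The build-out permit is issued: Dec 24, 1997 + 22 days = Jan 15, 1998.
Construction is finished: Jan 15, 1998 + 9 days = Jan 24, 1998.
The health inspection is passed: Jan 24, 1998 + 9 days = Feb 2, 1998.
The liquor license arrives: Feb 2, 1998 + 76 days = Apr 19, 1998.
The grand opening takes place: Apr 19, 1998 + 23 days = May 12, 1998.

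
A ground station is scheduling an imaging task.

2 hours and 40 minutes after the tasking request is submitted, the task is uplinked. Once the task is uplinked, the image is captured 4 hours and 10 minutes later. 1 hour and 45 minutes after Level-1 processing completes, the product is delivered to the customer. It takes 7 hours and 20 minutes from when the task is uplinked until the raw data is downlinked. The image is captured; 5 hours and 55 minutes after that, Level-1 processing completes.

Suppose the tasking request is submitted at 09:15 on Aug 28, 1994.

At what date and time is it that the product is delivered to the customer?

The tasking request is submitted: 09:15 Aug 28, 1994.
The task is uplinked: 09:15 Aug 28, 1994 + 2h40m = 11:55 Aug 28, 1994.
The image is captured: 11:55 Aug 28, 1994 + 4h10m = 16:05 Aug 28, 1994.
Level-1 processing completes: 16:05 Aug 28, 1994 + 5h55m = 22:00 Aug 28, 1994.
The product is delivered to the customer: 22:00 Aug 28, 1994 + 1h45m = 23:45 Aug 28, 1994.

23:45 on Aug 28, 1994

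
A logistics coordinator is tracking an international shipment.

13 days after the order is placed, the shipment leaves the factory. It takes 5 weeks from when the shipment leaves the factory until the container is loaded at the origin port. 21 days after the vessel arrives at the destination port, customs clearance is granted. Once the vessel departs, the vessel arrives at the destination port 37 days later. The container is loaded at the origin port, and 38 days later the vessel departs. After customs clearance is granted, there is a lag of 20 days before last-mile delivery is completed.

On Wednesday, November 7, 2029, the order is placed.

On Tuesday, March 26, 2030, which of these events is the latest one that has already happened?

The vessel arrives at the destination port

The order is placed: Nov 7, 2029.
The shipment leaves the factory: Nov 7, 2029 + 13 days = Nov 20, 2029.
The container is loaded at the origin port: Nov 20, 2029 + 5 weeks = Dec 25, 2029.
The vessel departs: Dec 25, 2029 + 38 days = Feb 1, 2030.
The vessel arrives at the destination port: Feb 1, 2030 + 37 days = Mar 10, 2030.
Customs clearance is granted: Mar 10, 2030 + 21 days = Mar 31, 2030.
Last-mile delivery is completed: Mar 31, 2030 + 20 days = Apr 20, 2030.
Mar 26, 2030 falls between when the vessel arrives at the destination port (Mar 10, 2030) and when customs clearance is granted (Mar 31, 2030).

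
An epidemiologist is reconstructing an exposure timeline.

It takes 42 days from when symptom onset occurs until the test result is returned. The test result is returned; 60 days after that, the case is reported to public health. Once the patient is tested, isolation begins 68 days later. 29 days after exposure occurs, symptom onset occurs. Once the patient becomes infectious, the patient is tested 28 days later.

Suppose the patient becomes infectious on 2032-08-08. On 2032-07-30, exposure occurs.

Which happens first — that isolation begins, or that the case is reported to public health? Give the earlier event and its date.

Isolation begins — 2032-11-12

The patient becomes infectious: Aug 8, 2032.
The patient is tested: Aug 8, 2032 + 28 days = Sep 5, 2032.
Isolation begins: Sep 5, 2032 + 68 days = Nov 12, 2032.
Exposure occurs: Jul 30, 2032.
Symptom onset occurs: Jul 30, 2032 + 29 days = Aug 28, 2032.
The test result is returned: Aug 28, 2032 + 42 days = Oct 9, 2032.
The case is reported to public health: Oct 9, 2032 + 60 days = Dec 8, 2032.
Comparing: isolation begins on Nov 12, 2032 vs the case is reported to public health on Dec 8, 2032. Earlier: isolation begins.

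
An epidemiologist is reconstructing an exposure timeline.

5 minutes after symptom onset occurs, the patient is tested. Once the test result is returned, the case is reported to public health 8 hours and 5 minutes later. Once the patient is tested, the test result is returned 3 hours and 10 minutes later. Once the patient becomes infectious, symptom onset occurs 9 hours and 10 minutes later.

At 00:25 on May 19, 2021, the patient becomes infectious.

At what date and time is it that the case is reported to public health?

20:55 on May 19, 2021

The patient becomes infectious: 00:25 May 19, 2021.
Symptom onset occurs: 00:25 May 19, 2021 + 9h10m = 09:35 May 19, 2021.
The patient is tested: 09:35 May 19, 2021 + 5m = 09:40 May 19, 2021.
The test result is returned: 09:40 May 19, 2021 + 3h10m = 12:50 May 19, 2021.
The case is reported to public health: 12:50 May 19, 2021 + 8h05m = 20:55 May 19, 2021.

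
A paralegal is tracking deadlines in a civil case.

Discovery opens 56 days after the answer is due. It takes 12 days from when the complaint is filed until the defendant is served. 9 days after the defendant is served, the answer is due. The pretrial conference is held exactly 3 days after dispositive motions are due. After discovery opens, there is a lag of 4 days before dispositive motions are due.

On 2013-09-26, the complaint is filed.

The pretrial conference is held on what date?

The complaint is filed: Sep 26, 2013.
The defendant is served: Sep 26, 2013 + 12 days = Oct 8, 2013.
The answer is due: Oct 8, 2013 + 9 days = Oct 17, 2013.
Discovery opens: Oct 17, 2013 + 56 days = Dec 12, 2013.
Dispositive motions are due: Dec 12, 2013 + 4 days = Dec 16, 2013.
The pretrial conference is held: Dec 16, 2013 + 3 days = Dec 19, 2013.

2013-12-19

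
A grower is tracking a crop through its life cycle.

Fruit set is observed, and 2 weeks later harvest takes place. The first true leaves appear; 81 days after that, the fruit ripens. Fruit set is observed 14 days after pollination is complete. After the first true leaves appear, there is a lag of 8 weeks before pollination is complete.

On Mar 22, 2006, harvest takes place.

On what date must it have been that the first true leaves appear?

Dec 28, 2005

Harvest takes place: Mar 22, 2006.
Fruit set is observed: Mar 22, 2006 − 2 weeks = Mar 8, 2006.
Pollination is complete: Mar 8, 2006 − 14 days = Feb 22, 2006.
The first true leaves appear: Feb 22, 2006 − 8 weeks = Dec 28, 2005.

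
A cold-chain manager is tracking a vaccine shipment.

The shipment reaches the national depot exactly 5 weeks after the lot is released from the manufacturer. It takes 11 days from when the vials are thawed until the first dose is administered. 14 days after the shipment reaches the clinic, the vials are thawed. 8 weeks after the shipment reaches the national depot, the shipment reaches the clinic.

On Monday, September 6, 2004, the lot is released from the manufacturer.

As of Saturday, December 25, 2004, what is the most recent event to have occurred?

The lot is released from the manufacturer: Sep 6, 2004.
The shipment reaches the national depot: Sep 6, 2004 + 5 weeks = Oct 11, 2004.
The shipment reaches the clinic: Oct 11, 2004 + 8 weeks = Dec 6, 2004.
The vials are thawed: Dec 6, 2004 + 14 days = Dec 20, 2004.
The first dose is administered: Dec 20, 2004 + 11 days = Dec 31, 2004.
Dec 25, 2004 falls between when the vials are thawed (Dec 20, 2004) and when the first dose is administered (Dec 31, 2004).

The vials are thawed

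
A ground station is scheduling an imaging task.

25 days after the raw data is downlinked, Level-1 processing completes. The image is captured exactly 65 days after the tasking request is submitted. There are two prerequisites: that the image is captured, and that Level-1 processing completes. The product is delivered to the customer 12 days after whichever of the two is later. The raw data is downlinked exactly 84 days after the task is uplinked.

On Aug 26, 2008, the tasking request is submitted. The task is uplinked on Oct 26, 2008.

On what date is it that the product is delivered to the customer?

The tasking request is submitted: Aug 26, 2008.
The image is captured: Aug 26, 2008 + 65 days = Oct 30, 2008.
The task is uplinked: Oct 26, 2008.
The raw data is downlinked: Oct 26, 2008 + 84 days = Jan 18, 2009.
Level-1 processing completes: Jan 18, 2009 + 25 days = Feb 12, 2009.
Both prerequisites met — the image is captured (Oct 30, 2008), Level-1 processing completes (Feb 12, 2009); the later is Feb 12, 2009.
The product is delivered to the customer: Feb 12, 2009 + 12 days = Feb 24, 2009.

Feb 24, 2009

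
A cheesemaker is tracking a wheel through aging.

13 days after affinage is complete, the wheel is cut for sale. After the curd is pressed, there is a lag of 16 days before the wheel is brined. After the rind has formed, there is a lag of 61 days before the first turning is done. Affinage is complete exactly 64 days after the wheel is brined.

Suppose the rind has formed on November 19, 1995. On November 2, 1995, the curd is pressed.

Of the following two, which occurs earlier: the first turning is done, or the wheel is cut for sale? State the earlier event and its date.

The rind has formed: Nov 19, 1995.
The first turning is done: Nov 19, 1995 + 61 days = Jan 19, 1996.
The curd is pressed: Nov 2, 1995.
The wheel is brined: Nov 2, 1995 + 16 days = Nov 18, 1995.
Affinage is complete: Nov 18, 1995 + 64 days = Jan 21, 1996.
The wheel is cut for sale: Jan 21, 1996 + 13 days = Feb 3, 1996.
Comparing: the first turning is done on Jan 19, 1996 vs the wheel is cut for sale on Feb 3, 1996. Earlier: the first turning is done.

The first turning is done — January 19, 1996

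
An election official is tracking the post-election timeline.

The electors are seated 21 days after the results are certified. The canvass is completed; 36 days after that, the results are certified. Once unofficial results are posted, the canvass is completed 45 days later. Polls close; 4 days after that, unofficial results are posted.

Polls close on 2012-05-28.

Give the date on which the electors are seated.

2012-09-11

Polls close: May 28, 2012.
Unofficial results are posted: May 28, 2012 + 4 days = Jun 1, 2012.
The canvass is completed: Jun 1, 2012 + 45 days = Jul 16, 2012.
The results are certified: Jul 16, 2012 + 36 days = Aug 21, 2012.
The electors are seated: Aug 21, 2012 + 21 days = Sep 11, 2012.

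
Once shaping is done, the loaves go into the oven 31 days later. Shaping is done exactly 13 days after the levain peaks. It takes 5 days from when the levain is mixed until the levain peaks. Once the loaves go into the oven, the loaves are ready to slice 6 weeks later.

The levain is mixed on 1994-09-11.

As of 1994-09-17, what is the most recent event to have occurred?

The levain is mixed: Sep 11, 1994.
The levain peaks: Sep 11, 1994 + 5 days = Sep 16, 1994.
Shaping is done: Sep 16, 1994 + 13 days = Sep 29, 1994.
The loaves go into the oven: Sep 29, 1994 + 31 days = Oct 30, 1994.
The loaves are ready to slice: Oct 30, 1994 + 6 weeks = Dec 11, 1994.
Sep 17, 1994 falls between when the levain peaks (Sep 16, 1994) and when shaping is done (Sep 29, 1994).

The levain peaks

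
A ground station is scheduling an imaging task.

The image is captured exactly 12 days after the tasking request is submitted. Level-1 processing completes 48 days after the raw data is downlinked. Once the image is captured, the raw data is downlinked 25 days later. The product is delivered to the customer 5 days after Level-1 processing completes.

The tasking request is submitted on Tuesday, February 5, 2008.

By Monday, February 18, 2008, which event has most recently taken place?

The tasking request is submitted: Feb 5, 2008.
The image is captured: Feb 5, 2008 + 12 days = Feb 17, 2008.
The raw data is downlinked: Feb 17, 2008 + 25 days = Mar 13, 2008.
Level-1 processing completes: Mar 13, 2008 + 48 days = Apr 30, 2008.
The product is delivered to the customer: Apr 30, 2008 + 5 days = May 5, 2008.
Feb 18, 2008 falls between when the image is captured (Feb 17, 2008) and when the raw data is downlinked (Mar 13, 2008).

The image is captured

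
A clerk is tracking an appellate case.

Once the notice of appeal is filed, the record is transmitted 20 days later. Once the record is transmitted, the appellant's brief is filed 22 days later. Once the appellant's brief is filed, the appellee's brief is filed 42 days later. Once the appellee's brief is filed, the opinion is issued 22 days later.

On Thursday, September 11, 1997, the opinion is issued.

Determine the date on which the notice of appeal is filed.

The opinion is issued: Sep 11, 1997.
The appellee's brief is filed: Sep 11, 1997 − 22 days = Aug 20, 1997.
The appellant's brief is filed: Aug 20, 1997 − 42 days = Jul 9, 1997.
The record is transmitted: Jul 9, 1997 − 22 days = Jun 17, 1997.
The notice of appeal is filed: Jun 17, 1997 − 20 days = May 28, 1997.

Wednesday, May 28, 1997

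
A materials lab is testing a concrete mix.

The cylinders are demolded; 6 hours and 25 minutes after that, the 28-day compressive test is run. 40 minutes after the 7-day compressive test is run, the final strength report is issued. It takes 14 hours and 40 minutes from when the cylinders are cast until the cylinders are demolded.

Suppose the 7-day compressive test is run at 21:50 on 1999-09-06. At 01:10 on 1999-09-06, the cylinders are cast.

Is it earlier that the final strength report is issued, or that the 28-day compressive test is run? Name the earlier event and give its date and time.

The 7-day compressive test is run: 21:50 Sep 6, 1999.
The final strength report is issued: 21:50 Sep 6, 1999 + 40m = 22:30 Sep 6, 1999.
The cylinders are cast: 01:10 Sep 6, 1999.
The cylinders are demolded: 01:10 Sep 6, 1999 + 14h40m = 15:50 Sep 6, 1999.
The 28-day compressive test is run: 15:50 Sep 6, 1999 + 6h25m = 22:15 Sep 6, 1999.
Comparing: the final strength report is issued at 22:30 Sep 6, 1999 vs the 28-day compressive test is run at 22:15 Sep 6, 1999. Earlier: the 28-day compressive test is run.

The 28-day compressive test is run — 22:15 on 1999-09-06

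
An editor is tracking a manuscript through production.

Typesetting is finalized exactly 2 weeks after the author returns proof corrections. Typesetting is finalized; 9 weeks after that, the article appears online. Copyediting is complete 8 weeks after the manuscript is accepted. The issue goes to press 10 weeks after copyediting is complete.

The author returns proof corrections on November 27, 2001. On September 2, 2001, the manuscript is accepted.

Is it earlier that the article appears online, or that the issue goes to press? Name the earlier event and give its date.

The issue goes to press — January 6, 2002

The author returns proof corrections: Nov 27, 2001.
Typesetting is finalized: Nov 27, 2001 + 2 weeks = Dec 11, 2001.
The article appears online: Dec 11, 2001 + 9 weeks = Feb 12, 2002.
The manuscript is accepted: Sep 2, 2001.
Copyediting is complete: Sep 2, 2001 + 8 weeks = Oct 28, 2001.
The issue goes to press: Oct 28, 2001 + 10 weeks = Jan 6, 2002.
Comparing: the article appears online on Feb 12, 2002 vs the issue goes to press on Jan 6, 2002. Earlier: the issue goes to press.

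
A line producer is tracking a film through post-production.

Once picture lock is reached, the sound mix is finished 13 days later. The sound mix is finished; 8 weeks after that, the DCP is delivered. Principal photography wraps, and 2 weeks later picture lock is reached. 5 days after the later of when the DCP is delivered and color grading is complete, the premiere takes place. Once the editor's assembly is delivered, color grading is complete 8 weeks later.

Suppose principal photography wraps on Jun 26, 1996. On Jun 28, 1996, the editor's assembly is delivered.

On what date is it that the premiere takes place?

Sep 22, 1996

Principal photography wraps: Jun 26, 1996.
Picture lock is reached: Jun 26, 1996 + 2 weeks = Jul 10, 1996.
The sound mix is finished: Jul 10, 1996 + 13 days = Jul 23, 1996.
The DCP is delivered: Jul 23, 1996 + 8 weeks = Sep 17, 1996.
The editor's assembly is delivered: Jun 28, 1996.
Color grading is complete: Jun 28, 1996 + 8 weeks = Aug 23, 1996.
Both prerequisites met — the DCP is delivered (Sep 17, 1996), color grading is complete (Aug 23, 1996); the later is Sep 17, 1996.
The premiere takes place: Sep 17, 1996 + 5 days = Sep 22, 1996.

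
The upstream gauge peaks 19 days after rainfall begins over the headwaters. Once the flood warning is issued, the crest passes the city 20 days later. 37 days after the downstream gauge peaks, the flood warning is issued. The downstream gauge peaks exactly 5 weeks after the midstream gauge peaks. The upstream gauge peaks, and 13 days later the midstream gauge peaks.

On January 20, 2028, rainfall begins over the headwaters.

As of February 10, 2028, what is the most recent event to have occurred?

The upstream gauge peaks

Rainfall begins over the headwaters: Jan 20, 2028.
The upstream gauge peaks: Jan 20, 2028 + 19 days = Feb 8, 2028.
The midstream gauge peaks: Feb 8, 2028 + 13 days = Feb 21, 2028.
The downstream gauge peaks: Feb 21, 2028 + 5 weeks = Mar 27, 2028.
The flood warning is issued: Mar 27, 2028 + 37 days = May 3, 2028.
The crest passes the city: May 3, 2028 + 20 days = May 23, 2028.
Feb 10, 2028 falls between when the upstream gauge peaks (Feb 8, 2028) and when the midstream gauge peaks (Feb 21, 2028).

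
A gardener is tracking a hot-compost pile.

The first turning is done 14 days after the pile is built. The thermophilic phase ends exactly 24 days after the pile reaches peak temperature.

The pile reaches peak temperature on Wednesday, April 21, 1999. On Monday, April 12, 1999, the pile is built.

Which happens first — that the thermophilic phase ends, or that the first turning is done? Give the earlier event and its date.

The pile reaches peak temperature: Apr 21, 1999.
The thermophilic phase ends: Apr 21, 1999 + 24 days = May 15, 1999.
The pile is built: Apr 12, 1999.
The first turning is done: Apr 12, 1999 + 14 days = Apr 26, 1999.
Comparing: the thermophilic phase ends on May 15, 1999 vs the first turning is done on Apr 26, 1999. Earlier: the first turning is done.

The first turning is done — Monday, April 26, 1999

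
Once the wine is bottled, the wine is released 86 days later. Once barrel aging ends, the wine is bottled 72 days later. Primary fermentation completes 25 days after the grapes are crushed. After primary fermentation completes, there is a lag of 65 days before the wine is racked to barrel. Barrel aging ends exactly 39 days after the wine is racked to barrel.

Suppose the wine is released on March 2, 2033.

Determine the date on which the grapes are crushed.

The wine is released: Mar 2, 2033.
The wine is bottled: Mar 2, 2033 − 86 days = Dec 6, 2032.
Barrel aging ends: Dec 6, 2032 − 72 days = Sep 25, 2032.
The wine is racked to barrel: Sep 25, 2032 − 39 days = Aug 17, 2032.
Primary fermentation completes: Aug 17, 2032 − 65 days = Jun 13, 2032.
The grapes are crushed: Jun 13, 2032 − 25 days = May 19, 2032.

May 19, 2032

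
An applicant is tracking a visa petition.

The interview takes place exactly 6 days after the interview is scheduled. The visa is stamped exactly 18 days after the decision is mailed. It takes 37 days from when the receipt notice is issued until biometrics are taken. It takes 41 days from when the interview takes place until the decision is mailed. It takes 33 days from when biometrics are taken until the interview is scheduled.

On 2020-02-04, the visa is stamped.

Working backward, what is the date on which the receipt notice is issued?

2019-09-22

The visa is stamped: Feb 4, 2020.
The decision is mailed: Feb 4, 2020 − 18 days = Jan 17, 2020.
The interview takes place: Jan 17, 2020 − 41 days = Dec 7, 2019.
The interview is scheduled: Dec 7, 2019 − 6 days = Dec 1, 2019.
Biometrics are taken: Dec 1, 2019 − 33 days = Oct 29, 2019.
The receipt notice is issued: Oct 29, 2019 − 37 days = Sep 22, 2019.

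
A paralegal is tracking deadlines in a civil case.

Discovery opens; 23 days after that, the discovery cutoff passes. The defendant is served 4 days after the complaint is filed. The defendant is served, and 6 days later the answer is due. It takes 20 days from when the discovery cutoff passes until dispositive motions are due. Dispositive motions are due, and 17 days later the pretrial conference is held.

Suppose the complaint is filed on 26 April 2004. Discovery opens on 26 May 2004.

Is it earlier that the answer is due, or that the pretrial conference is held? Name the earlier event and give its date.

The answer is due — 6 May 2004

The complaint is filed: Apr 26, 2004.
The defendant is served: Apr 26, 2004 + 4 days = Apr 30, 2004.
The answer is due: Apr 30, 2004 + 6 days = May 6, 2004.
Discovery opens: May 26, 2004.
The discovery cutoff passes: May 26, 2004 + 23 days = Jun 18, 2004.
Dispositive motions are due: Jun 18, 2004 + 20 days = Jul 8, 2004.
The pretrial conference is held: Jul 8, 2004 + 17 days = Jul 25, 2004.
Comparing: the answer is due on May 6, 2004 vs the pretrial conference is held on Jul 25, 2004. Earlier: the answer is due.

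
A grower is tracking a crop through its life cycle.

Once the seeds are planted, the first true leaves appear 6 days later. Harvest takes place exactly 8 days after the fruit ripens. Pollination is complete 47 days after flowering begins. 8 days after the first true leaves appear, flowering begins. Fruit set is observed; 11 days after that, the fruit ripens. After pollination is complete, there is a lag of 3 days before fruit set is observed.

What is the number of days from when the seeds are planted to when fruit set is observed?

64 days

Causal path: the seeds are planted → the first true leaves appear → flowering begins → pollination is complete → fruit set is observed.
Total delay along the path: 6 + 8 + 47 + 3 = 64 days.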